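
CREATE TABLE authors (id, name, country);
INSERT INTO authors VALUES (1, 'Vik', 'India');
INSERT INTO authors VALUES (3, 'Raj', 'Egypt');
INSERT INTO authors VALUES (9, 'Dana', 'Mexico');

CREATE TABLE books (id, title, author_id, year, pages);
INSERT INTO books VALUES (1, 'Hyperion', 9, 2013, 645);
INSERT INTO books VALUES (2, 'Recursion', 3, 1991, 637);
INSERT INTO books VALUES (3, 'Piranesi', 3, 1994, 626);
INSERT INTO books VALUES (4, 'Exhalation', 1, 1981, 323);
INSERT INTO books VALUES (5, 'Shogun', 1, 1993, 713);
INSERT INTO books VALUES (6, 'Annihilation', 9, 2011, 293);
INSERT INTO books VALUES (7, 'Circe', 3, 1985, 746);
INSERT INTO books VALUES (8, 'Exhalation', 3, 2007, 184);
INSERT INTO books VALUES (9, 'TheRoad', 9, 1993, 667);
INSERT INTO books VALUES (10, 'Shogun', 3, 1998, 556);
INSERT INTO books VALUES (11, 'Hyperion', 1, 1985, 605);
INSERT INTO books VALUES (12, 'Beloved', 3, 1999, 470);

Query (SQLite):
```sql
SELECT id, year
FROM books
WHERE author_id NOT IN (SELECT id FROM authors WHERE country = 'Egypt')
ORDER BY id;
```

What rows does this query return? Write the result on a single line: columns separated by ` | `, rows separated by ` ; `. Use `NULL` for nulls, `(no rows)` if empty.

1 | 2013 ; 4 | 1981 ; 5 | 1993 ; 6 | 2011 ; 9 | 1993 ; 11 | 1985

Inner query: authors.id where country = 'Egypt'.
Outer: keep books rows whose author_id is not in that set.
Inner query → {3}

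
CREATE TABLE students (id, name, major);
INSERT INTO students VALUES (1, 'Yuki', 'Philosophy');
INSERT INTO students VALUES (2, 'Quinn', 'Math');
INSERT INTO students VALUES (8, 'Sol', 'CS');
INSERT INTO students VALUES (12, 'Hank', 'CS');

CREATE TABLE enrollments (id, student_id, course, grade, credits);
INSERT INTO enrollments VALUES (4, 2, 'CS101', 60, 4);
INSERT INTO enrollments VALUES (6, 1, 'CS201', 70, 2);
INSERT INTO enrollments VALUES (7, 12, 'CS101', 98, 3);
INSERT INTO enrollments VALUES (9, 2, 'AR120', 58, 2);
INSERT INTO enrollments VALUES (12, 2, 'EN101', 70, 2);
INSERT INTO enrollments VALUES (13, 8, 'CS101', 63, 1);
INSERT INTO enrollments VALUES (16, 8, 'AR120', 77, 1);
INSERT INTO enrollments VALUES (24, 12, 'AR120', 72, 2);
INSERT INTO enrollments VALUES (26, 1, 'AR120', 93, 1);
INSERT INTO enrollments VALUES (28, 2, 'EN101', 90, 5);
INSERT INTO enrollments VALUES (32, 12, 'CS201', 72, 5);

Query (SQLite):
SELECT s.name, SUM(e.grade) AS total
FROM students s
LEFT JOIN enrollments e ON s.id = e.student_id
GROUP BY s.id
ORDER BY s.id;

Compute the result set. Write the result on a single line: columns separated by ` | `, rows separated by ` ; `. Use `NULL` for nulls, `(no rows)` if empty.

Yuki | 163 ; Quinn | 278 ; Sol | 140 ; Hank | 242

LEFT JOIN keeps every students row; unmatched ones get NULL for enrollments columns.
Group by students.id and compute SUM(e.grade). SUM over an all-NULL group is NULL.
  1: ids {6, 26} → SUM(e.grade)=163
  2: ids {4, 9, 12, 28} → SUM(e.grade)=278
  8: ids {13, 16} → SUM(e.grade)=140
  12: ids {7, 24, 32} → SUM(e.grade)=242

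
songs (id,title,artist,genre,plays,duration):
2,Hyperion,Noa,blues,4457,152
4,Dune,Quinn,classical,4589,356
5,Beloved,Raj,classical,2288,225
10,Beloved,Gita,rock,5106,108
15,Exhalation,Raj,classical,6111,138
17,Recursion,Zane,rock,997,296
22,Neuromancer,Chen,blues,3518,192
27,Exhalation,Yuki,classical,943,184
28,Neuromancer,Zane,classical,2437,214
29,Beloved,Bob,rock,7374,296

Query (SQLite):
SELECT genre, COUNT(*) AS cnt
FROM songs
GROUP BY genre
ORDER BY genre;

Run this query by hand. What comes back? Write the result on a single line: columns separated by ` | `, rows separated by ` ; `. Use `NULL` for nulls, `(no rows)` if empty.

blues | 2 ; classical | 5 ; rock | 3

Partition songs by genre; compute COUNT(*) within each group.
  blues: ids {2, 22} → COUNT(*)=2
  classical: ids {4, 5, 15, 27, 28} → COUNT(*)=5
  rock: ids {10, 17, 29} → COUNT(*)=3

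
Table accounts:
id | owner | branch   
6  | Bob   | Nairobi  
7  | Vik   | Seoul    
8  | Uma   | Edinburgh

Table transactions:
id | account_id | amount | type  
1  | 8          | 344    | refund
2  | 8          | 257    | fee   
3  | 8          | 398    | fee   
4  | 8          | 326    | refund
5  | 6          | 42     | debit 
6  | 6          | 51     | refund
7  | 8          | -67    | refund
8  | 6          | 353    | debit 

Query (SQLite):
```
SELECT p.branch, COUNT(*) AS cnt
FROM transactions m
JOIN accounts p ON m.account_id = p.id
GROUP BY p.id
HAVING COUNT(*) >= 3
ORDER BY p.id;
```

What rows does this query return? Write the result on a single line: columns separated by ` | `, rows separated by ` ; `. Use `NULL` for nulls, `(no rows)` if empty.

Nairobi | 3 ; Edinburgh | 5

Join each transactions row to its accounts via account_id.
Group joined rows by accounts.id; compute COUNT(*) per group.
HAVING: keep groups with count ≥ 3.
  6: ids {5, 6, 8} → COUNT(*)=3
  8: ids {1, 2, 3, 4, 7} → COUNT(*)=5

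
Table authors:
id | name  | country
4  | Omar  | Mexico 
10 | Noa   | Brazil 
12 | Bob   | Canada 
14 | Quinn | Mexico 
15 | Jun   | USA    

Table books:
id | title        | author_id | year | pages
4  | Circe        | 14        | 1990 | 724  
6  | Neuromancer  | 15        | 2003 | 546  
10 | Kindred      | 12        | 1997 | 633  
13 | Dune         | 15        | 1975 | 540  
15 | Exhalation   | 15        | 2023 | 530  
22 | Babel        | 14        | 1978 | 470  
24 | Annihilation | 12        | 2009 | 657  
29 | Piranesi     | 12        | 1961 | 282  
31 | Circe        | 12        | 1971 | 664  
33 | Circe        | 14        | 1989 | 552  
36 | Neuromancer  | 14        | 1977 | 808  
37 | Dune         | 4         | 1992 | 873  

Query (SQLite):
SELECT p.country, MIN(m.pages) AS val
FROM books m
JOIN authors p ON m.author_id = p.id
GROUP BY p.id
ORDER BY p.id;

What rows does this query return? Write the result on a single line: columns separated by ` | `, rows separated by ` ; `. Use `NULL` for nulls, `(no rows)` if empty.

Join each books row to its authors via author_id.
Group joined rows by authors.id; compute MIN(m.pages) per group.
  4: ids {37} → MIN(m.pages)=873
  12: ids {10, 24, 29, 31} → MIN(m.pages)=282
  14: ids {4, 22, 33, 36} → MIN(m.pages)=470
  15: ids {6, 13, 15} → MIN(m.pages)=530

Mexico | 873 ; Canada | 282 ; Mexico | 470 ; USA | 530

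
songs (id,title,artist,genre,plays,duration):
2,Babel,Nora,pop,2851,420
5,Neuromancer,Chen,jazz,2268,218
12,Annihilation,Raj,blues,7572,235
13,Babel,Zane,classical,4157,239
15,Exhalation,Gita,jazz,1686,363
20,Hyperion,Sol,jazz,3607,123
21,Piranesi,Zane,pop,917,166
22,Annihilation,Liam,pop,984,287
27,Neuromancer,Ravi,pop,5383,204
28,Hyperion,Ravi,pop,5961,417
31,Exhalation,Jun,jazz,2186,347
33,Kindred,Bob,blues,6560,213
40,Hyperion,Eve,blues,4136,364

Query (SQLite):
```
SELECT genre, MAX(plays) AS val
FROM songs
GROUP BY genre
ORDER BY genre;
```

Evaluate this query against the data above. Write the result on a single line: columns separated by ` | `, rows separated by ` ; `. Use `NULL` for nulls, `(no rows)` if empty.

blues | 7572 ; classical | 4157 ; jazz | 3607 ; pop | 5961

Partition songs by genre; compute MAX(plays) within each group.
  blues: ids {12, 33, 40} → MAX(plays)=7572
  classical: ids {13} → MAX(plays)=4157
  jazz: ids {5, 15, 20, 31} → MAX(plays)=3607
  pop: ids {2, 21, 22, 27, 28} → MAX(plays)=5961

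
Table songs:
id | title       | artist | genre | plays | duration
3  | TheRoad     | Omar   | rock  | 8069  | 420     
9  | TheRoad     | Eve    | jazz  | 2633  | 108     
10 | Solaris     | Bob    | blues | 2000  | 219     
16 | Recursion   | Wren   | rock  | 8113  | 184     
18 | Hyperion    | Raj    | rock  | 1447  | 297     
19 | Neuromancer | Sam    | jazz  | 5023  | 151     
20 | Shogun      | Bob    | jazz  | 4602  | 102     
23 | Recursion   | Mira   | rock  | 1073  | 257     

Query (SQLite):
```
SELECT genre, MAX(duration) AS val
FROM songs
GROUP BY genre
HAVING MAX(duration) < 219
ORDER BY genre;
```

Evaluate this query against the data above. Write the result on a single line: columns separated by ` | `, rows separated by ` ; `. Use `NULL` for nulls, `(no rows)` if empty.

Partition songs by genre; compute MAX(duration) within each group.
HAVING: keep groups where MAX(duration) < 219.
  blues: ids {10} → MAX(duration)=219
  jazz: ids {9, 19, 20} → MAX(duration)=151
  rock: ids {3, 16, 18, 23} → MAX(duration)=420

jazz | 151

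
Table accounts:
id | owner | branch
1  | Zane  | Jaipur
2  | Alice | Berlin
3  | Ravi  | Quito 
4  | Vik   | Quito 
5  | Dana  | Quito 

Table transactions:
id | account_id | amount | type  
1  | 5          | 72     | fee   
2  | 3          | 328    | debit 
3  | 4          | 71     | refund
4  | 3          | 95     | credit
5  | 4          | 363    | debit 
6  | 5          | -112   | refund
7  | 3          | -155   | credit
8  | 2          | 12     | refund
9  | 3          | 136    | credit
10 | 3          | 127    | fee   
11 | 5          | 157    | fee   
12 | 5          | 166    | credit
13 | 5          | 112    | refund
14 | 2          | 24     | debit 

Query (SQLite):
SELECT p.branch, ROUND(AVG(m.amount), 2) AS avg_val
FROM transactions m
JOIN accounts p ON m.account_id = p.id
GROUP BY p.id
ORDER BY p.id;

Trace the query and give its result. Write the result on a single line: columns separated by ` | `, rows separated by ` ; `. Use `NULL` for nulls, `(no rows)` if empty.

Join each transactions row to its accounts via account_id.
Group joined rows by accounts.id; compute ROUND(AVG(m.amount), 2) per group.
  2: ids {8, 14} → ROUND(AVG(m.amount), 2)=18
  3: ids {2, 4, 7, 9, 10} → ROUND(AVG(m.amount), 2)=106.2
  4: ids {3, 5} → ROUND(AVG(m.amount), 2)=217
  5: ids {1, 6, 11, 12, 13} → ROUND(AVG(m.amount), 2)=79

Berlin | 18 ; Quito | 106.2 ; Quito | 217 ; Quito | 79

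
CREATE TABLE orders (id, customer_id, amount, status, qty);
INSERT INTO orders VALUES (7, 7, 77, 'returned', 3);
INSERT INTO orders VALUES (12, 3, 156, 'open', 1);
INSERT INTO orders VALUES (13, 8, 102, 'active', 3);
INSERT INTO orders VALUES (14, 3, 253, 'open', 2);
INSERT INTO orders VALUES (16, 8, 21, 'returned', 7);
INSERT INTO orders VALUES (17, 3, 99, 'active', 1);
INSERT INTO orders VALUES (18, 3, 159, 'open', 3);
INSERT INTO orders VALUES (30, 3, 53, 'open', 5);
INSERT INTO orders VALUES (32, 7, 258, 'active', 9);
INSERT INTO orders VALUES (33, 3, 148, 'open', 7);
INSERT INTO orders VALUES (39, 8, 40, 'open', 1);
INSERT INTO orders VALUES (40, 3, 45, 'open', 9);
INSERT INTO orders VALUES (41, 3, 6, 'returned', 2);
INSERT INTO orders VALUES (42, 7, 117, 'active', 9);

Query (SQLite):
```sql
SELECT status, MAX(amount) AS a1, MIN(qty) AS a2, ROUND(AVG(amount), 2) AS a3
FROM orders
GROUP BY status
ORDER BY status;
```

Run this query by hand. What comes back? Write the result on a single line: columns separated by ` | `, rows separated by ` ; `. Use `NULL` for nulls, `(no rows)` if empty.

active | 258 | 1 | 144 ; open | 253 | 1 | 122 ; returned | 77 | 2 | 34.67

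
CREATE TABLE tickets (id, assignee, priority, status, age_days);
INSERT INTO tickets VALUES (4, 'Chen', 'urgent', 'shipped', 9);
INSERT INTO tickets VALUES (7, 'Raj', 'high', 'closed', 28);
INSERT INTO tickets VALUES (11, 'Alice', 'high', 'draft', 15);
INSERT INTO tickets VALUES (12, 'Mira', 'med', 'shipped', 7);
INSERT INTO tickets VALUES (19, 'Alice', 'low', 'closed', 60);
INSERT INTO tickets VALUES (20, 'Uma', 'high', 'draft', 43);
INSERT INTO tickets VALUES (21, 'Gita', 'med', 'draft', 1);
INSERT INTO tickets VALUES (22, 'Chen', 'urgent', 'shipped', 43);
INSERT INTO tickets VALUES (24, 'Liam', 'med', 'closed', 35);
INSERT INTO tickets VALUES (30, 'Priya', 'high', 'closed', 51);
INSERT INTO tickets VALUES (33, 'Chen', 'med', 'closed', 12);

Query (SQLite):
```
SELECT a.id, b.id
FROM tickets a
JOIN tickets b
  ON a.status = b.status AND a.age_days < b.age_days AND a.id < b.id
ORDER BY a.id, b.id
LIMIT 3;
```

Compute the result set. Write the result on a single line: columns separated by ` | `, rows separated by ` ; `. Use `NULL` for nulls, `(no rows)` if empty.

4 | 22 ; 7 | 19 ; 7 | 24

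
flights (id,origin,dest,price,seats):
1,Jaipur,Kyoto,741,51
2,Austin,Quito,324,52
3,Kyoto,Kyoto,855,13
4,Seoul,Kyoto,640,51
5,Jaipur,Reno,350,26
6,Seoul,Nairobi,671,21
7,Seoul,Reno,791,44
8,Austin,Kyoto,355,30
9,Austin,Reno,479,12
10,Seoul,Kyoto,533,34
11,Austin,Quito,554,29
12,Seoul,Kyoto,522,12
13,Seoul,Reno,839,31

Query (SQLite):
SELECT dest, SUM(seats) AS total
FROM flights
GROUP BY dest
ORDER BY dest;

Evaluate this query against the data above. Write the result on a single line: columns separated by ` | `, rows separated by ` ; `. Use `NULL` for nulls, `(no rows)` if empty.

Partition flights by dest; compute SUM(seats) within each group.
  Kyoto: ids {1, 3, 4, 8, 10, 12} → SUM(seats)=191
  Nairobi: ids {6} → SUM(seats)=21
  Quito: ids {2, 11} → SUM(seats)=81
  Reno: ids {5, 7, 9, 13} → SUM(seats)=113

Kyoto | 191 ; Nairobi | 21 ; Quito | 81 ; Reno | 113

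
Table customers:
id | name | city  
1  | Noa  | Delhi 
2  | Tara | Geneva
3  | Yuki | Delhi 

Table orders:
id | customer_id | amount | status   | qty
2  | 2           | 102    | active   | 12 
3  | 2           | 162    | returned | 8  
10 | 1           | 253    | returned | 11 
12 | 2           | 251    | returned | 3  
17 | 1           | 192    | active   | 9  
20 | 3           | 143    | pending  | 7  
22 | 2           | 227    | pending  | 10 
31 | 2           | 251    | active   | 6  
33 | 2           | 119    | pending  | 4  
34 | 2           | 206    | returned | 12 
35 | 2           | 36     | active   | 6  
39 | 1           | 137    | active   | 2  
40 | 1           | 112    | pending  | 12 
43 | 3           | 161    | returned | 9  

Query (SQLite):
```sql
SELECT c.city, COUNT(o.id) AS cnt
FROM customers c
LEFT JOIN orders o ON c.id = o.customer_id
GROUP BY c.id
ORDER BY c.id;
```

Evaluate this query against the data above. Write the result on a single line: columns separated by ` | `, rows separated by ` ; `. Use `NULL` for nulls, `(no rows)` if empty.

LEFT JOIN keeps every customers row; unmatched ones get NULL for orders columns.
Group by customers.id and compute COUNT(o.id). COUNT(col) of an all-NULL group is 0.
  1: ids {10, 17, 39, 40} → COUNT(o.id)=4
  2: ids {2, 3, 12, 22, 31, 33, 34, 35} → COUNT(o.id)=8
  3: ids {20, 43} → COUNT(o.id)=2

Delhi | 4 ; Geneva | 8 ; Delhi | 2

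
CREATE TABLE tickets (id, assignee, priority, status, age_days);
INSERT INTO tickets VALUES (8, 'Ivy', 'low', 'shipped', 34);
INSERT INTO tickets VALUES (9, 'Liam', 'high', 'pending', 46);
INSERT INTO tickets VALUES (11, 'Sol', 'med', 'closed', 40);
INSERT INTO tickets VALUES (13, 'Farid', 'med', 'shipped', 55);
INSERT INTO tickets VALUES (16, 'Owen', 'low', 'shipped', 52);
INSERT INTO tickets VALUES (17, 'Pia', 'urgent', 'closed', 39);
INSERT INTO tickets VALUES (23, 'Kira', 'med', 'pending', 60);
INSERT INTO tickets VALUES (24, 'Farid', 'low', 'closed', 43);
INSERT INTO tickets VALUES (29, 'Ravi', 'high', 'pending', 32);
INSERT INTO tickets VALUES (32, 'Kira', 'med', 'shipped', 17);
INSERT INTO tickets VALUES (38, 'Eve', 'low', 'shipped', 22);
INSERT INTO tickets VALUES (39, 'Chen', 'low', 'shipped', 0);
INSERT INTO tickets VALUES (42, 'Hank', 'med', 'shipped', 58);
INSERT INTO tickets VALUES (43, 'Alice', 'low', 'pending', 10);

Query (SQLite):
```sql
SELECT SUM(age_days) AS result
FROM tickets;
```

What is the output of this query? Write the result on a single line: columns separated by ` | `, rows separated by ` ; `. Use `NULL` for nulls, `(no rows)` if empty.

All age_days values: [34, 46, 40, 55, 52, 39, 60, 43, 32, 17, 22, 0, 58, 10].
SUM of non-NULL values = 508.

508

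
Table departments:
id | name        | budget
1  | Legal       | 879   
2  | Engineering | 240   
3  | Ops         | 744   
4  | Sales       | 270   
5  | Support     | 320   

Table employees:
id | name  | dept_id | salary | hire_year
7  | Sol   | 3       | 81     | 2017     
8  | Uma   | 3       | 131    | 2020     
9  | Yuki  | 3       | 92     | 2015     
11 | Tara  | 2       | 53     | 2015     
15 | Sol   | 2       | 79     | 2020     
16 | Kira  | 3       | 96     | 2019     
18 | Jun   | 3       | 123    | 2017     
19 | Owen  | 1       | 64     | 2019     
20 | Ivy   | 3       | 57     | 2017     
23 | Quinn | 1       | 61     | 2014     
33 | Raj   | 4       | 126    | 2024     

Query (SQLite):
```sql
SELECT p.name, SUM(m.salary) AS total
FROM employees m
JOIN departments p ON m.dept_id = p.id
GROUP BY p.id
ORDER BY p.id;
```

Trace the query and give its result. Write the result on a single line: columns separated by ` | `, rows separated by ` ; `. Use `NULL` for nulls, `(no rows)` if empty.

Join each employees row to its departments via dept_id.
Group joined rows by departments.id; compute SUM(m.salary) per group.
  1: ids {19, 23} → SUM(m.salary)=125
  2: ids {11, 15} → SUM(m.salary)=132
  3: ids {7, 8, 9, 16, 18, 20} → SUM(m.salary)=580
  4: ids {33} → SUM(m.salary)=126

Legal | 125 ; Engineering | 132 ; Ops | 580 ; Sales | 126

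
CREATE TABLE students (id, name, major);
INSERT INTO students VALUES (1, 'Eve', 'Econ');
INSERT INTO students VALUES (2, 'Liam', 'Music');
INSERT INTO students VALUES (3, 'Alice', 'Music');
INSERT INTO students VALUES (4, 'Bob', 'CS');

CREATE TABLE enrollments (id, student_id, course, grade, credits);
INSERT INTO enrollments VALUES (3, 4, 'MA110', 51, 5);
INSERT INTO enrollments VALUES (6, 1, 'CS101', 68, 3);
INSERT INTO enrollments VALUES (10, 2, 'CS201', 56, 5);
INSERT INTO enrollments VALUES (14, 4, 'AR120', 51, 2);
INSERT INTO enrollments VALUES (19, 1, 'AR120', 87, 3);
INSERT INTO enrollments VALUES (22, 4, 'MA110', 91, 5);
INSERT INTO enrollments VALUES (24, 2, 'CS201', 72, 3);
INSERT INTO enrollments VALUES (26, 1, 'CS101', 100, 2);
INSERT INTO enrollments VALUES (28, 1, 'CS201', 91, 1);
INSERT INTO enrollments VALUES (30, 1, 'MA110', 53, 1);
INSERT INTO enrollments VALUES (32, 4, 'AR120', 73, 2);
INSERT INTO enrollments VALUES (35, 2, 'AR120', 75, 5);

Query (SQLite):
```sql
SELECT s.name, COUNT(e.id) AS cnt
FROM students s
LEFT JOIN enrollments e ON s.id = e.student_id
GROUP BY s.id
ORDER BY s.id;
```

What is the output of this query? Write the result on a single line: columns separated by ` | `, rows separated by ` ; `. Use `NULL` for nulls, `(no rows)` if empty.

Eve | 5 ; Liam | 3 ; Alice | 0 ; Bob | 4

LEFT JOIN keeps every students row; unmatched ones get NULL for enrollments columns.
Group by students.id and compute COUNT(e.id). COUNT(col) of an all-NULL group is 0.
  1: ids {6, 19, 26, 28, 30} → COUNT(e.id)=5
  2: ids {10, 24, 35} → COUNT(e.id)=3
  3: ids {—} → COUNT(e.id)=0
  4: ids {3, 14, 22, 32} → COUNT(e.id)=4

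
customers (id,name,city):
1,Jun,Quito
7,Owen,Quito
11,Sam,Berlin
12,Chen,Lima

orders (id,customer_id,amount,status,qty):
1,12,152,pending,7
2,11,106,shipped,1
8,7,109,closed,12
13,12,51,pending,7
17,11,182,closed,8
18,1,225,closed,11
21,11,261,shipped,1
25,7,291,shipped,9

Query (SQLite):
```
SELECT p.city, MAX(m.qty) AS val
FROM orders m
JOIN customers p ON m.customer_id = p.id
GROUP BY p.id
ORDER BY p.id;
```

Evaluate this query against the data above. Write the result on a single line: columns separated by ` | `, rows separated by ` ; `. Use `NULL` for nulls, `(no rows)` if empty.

Quito | 11 ; Quito | 12 ; Berlin | 8 ; Lima | 7

Join each orders row to its customers via customer_id.
Group joined rows by customers.id; compute MAX(m.qty) per group.
  1: ids {18} → MAX(m.qty)=11
  7: ids {8, 25} → MAX(m.qty)=12
  11: ids {2, 17, 21} → MAX(m.qty)=8
  12: ids {1, 13} → MAX(m.qty)=7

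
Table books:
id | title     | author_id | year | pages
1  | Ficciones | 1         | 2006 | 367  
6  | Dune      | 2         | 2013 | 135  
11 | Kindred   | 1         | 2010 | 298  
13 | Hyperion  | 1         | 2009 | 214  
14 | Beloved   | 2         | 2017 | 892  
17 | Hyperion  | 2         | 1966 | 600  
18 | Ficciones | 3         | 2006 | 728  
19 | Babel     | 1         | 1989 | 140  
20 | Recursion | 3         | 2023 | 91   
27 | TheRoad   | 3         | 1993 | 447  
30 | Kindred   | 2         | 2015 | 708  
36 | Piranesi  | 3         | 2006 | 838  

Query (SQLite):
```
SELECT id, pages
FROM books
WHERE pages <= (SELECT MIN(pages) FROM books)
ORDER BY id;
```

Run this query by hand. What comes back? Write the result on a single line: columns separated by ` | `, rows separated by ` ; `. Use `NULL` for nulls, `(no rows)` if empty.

Scalar subquery: MIN(pages) over all books rows = 91.
Keep rows where pages <= that value.

20 | 91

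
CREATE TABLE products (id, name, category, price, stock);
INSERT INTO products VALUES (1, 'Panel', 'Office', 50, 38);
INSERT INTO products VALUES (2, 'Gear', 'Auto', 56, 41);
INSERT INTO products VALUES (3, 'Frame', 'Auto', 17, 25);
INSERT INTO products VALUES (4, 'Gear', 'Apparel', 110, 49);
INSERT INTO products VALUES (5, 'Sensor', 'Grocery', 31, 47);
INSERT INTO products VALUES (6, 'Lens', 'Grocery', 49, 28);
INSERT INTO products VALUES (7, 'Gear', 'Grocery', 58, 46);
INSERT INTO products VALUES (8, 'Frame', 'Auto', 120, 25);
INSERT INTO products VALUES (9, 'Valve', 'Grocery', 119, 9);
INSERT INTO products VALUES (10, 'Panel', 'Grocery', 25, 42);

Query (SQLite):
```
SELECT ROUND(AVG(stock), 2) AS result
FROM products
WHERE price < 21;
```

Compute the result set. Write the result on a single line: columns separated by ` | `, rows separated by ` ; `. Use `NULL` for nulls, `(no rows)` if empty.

25

Rows where price < 21 → stock values: [25].
AVG = 25 / 1 (rounded to 2 dp).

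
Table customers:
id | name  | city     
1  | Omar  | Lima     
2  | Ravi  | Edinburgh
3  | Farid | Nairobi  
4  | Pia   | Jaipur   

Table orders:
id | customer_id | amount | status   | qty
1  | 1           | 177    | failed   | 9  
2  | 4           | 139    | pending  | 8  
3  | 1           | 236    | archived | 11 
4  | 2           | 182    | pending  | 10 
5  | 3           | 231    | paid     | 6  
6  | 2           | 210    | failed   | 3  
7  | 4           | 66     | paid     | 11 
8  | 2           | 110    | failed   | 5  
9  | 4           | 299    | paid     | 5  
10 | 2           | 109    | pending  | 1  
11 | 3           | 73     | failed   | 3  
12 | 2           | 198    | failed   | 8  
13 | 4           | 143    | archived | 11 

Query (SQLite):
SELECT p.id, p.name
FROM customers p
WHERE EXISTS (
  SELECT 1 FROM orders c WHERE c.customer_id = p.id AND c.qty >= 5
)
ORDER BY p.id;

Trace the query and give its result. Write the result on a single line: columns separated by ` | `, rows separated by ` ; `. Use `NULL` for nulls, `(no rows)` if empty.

For each customers row, check whether any orders with matching customer_id has qty >= 5.
Keep rows where that is true.

1 | Omar ; 2 | Ravi ; 3 | Farid ; 4 | Pia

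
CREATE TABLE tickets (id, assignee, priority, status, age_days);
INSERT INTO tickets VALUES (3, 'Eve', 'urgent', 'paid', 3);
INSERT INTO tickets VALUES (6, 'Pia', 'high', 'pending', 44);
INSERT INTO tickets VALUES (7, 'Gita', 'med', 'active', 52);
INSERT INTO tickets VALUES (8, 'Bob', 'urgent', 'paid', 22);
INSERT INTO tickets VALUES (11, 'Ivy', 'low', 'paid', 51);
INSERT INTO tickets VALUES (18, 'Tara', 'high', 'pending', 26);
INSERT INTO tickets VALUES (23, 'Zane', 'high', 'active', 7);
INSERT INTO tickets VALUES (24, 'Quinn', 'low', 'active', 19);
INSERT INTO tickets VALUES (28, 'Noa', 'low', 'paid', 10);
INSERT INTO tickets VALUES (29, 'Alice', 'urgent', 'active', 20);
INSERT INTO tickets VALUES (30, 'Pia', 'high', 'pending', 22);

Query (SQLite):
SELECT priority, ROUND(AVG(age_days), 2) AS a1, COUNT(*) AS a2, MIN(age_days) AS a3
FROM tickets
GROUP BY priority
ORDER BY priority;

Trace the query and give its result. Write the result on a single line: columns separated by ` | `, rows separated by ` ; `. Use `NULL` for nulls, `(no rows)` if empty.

high | 24.75 | 4 | 7 ; low | 26.67 | 3 | 10 ; med | 52 | 1 | 52 ; urgent | 15 | 3 | 3

Group tickets by priority.
Per group compute: ROUND(AVG(age_days), 2), COUNT(*), MIN(age_days).
  high: ids {6, 18, 23, 30} → ROUND(AVG(age_days), 2)=24.75, COUNT(*)=4, MIN(age_days)=7
  low: ids {11, 24, 28} → ROUND(AVG(age_days), 2)=26.67, COUNT(*)=3, MIN(age_days)=10
  med: ids {7} → ROUND(AVG(age_days), 2)=52, COUNT(*)=1, MIN(age_days)=52
  urgent: ids {3, 8, 29} → ROUND(AVG(age_days), 2)=15, COUNT(*)=3, MIN(age_days)=3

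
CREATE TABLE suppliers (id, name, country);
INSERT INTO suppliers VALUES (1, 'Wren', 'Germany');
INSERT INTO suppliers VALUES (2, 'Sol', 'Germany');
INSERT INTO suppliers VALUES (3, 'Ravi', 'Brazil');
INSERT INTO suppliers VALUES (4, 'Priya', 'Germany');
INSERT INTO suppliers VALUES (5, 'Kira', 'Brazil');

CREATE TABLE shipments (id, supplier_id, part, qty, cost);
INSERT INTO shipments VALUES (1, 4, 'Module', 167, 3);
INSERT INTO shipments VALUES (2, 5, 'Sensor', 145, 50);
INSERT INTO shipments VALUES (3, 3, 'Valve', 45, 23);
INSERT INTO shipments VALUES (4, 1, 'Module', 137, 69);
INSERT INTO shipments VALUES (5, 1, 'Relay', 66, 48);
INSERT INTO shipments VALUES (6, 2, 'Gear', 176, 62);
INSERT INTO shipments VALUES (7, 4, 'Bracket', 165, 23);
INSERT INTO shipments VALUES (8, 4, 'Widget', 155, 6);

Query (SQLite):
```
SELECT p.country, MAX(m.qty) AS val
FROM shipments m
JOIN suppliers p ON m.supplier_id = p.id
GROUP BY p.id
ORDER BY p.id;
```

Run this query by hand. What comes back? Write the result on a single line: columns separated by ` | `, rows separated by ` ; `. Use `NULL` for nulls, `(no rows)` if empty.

Join each shipments row to its suppliers via supplier_id.
Group joined rows by suppliers.id; compute MAX(m.qty) per group.
  1: ids {4, 5} → MAX(m.qty)=137
  2: ids {6} → MAX(m.qty)=176
  3: ids {3} → MAX(m.qty)=45
  4: ids {1, 7, 8} → MAX(m.qty)=167
  5: ids {2} → MAX(m.qty)=145

Germany | 137 ; Germany | 176 ; Brazil | 45 ; Germany | 167 ; Brazil | 145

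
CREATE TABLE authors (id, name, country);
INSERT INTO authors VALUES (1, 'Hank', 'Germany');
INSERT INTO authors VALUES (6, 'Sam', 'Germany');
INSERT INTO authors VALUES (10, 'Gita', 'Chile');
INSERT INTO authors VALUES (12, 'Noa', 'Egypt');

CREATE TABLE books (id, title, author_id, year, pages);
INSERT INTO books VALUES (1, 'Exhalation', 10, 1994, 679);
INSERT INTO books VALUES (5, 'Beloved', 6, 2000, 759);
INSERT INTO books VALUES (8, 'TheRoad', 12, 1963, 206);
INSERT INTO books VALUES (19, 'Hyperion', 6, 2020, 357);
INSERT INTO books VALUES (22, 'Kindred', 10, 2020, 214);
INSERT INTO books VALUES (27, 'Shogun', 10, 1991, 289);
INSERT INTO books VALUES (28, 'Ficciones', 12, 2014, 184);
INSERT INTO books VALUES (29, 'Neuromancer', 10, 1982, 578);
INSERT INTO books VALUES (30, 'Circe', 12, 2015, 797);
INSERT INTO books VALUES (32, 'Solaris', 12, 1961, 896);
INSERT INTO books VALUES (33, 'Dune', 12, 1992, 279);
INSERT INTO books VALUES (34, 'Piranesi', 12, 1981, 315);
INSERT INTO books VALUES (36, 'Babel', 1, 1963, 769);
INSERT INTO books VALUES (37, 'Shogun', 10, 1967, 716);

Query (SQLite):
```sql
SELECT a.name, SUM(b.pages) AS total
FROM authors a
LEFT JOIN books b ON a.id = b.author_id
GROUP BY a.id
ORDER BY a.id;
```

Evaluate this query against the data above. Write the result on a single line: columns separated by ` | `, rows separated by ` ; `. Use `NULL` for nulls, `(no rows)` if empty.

Hank | 769 ; Sam | 1116 ; Gita | 2476 ; Noa | 2677

LEFT JOIN keeps every authors row; unmatched ones get NULL for books columns.
Group by authors.id and compute SUM(b.pages). SUM over an all-NULL group is NULL.
  1: ids {36} → SUM(b.pages)=769
  6: ids {5, 19} → SUM(b.pages)=1116
  10: ids {1, 22, 27, 29, 37} → SUM(b.pages)=2476
  12: ids {8, 28, 30, 32, 33, 34} → SUM(b.pages)=2677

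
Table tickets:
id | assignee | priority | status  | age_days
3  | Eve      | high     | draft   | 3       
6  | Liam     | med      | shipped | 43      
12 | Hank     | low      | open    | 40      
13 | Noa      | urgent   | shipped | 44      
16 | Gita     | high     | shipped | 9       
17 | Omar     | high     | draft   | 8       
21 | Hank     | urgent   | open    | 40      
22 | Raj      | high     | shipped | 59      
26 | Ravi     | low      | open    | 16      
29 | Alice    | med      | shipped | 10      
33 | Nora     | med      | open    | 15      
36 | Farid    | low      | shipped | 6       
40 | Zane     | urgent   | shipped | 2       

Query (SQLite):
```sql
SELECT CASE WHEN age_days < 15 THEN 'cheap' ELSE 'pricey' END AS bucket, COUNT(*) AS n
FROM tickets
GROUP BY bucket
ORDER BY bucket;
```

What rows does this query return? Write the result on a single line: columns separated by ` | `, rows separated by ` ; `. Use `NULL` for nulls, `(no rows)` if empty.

cheap | 6 ; pricey | 7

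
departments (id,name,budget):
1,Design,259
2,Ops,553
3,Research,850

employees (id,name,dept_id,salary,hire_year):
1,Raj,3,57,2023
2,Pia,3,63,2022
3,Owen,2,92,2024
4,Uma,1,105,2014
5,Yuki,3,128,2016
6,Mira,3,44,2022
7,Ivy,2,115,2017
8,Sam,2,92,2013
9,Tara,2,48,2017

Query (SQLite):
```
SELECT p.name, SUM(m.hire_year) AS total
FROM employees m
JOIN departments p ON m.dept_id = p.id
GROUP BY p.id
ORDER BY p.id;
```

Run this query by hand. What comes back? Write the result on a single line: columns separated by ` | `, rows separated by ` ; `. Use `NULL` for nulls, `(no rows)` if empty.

Design | 2014 ; Ops | 8071 ; Research | 8083

Join each employees row to its departments via dept_id.
Group joined rows by departments.id; compute SUM(m.hire_year) per group.
  1: ids {4} → SUM(m.hire_year)=2014
  2: ids {3, 7, 8, 9} → SUM(m.hire_year)=8071
  3: ids {1, 2, 5, 6} → SUM(m.hire_year)=8083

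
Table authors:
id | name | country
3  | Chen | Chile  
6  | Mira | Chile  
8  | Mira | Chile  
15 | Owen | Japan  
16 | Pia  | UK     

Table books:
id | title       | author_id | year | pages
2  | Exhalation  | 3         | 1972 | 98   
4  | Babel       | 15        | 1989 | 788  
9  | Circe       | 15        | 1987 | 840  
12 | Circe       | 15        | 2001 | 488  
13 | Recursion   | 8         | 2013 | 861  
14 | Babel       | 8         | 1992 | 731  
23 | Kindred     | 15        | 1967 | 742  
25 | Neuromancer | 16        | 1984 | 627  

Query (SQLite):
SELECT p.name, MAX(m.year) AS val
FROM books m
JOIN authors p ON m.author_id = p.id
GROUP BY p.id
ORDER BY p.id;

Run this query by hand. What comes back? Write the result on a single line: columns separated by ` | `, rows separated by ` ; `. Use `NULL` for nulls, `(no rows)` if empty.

Chen | 1972 ; Mira | 2013 ; Owen | 2001 ; Pia | 1984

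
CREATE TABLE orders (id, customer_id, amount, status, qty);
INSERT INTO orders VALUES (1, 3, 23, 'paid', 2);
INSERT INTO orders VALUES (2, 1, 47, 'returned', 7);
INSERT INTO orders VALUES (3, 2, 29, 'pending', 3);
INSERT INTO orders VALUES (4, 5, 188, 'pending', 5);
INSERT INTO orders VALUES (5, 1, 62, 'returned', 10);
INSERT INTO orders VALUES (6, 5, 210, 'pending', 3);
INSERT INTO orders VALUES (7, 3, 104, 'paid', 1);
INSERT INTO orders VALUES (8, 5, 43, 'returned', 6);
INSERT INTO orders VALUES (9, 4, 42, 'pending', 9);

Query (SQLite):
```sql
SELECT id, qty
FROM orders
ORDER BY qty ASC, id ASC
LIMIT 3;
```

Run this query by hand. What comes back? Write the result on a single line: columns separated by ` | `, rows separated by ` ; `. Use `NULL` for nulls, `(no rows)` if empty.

Sort by qty asc, tiebreak id asc: (1, id=7), (2, id=1), (3, id=3), (3, id=6), (5, id=4), (6, id=8) …. Take first 3.

7 | 1 ; 1 | 2 ; 3 | 3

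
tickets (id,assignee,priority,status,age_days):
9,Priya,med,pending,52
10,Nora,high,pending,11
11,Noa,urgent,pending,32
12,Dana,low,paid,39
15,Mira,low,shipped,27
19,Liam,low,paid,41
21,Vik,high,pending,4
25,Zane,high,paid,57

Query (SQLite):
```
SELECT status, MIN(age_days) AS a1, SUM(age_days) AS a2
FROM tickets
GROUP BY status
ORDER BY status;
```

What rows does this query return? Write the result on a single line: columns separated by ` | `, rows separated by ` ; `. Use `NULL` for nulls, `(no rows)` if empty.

paid | 39 | 137 ; pending | 4 | 99 ; shipped | 27 | 27

Group tickets by status.
Per group compute: MIN(age_days), SUM(age_days).
  paid: ids {12, 19, 25} → MIN(age_days)=39, SUM(age_days)=137
  pending: ids {9, 10, 11, 21} → MIN(age_days)=4, SUM(age_days)=99
  shipped: ids {15} → MIN(age_days)=27, SUM(age_days)=27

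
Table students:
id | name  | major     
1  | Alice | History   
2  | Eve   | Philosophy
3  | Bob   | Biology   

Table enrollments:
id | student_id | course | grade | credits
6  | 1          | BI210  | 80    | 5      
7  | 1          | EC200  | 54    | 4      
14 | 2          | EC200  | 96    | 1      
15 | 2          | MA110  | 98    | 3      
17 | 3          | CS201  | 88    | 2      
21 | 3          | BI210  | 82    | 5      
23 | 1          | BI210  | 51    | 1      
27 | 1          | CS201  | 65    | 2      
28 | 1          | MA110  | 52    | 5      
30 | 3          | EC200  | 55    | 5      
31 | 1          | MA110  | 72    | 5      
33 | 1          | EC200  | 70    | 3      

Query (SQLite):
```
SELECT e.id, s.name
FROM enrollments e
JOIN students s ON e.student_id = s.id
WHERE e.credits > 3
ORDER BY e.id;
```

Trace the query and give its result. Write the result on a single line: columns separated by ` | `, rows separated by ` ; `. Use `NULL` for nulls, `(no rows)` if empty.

6 | Alice ; 7 | Alice ; 21 | Bob ; 28 | Alice ; 30 | Bob ; 31 | Alice

Each enrollments row matches the students row where student_id = students.id.
Then keep rows with e.credits > 3.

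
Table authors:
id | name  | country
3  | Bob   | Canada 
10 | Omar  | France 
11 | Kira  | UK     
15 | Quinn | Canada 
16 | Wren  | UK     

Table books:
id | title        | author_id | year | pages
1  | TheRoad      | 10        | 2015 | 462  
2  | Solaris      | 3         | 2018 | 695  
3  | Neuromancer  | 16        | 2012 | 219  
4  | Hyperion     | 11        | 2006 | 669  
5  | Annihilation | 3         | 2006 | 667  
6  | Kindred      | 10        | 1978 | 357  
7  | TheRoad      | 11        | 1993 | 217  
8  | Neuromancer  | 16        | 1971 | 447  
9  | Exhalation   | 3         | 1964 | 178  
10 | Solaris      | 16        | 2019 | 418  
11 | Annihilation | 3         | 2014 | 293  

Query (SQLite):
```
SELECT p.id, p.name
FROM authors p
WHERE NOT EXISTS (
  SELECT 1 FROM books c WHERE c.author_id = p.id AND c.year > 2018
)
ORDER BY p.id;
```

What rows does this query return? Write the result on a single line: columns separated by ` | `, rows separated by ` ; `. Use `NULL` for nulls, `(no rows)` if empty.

3 | Bob ; 10 | Omar ; 11 | Kira ; 15 | Quinn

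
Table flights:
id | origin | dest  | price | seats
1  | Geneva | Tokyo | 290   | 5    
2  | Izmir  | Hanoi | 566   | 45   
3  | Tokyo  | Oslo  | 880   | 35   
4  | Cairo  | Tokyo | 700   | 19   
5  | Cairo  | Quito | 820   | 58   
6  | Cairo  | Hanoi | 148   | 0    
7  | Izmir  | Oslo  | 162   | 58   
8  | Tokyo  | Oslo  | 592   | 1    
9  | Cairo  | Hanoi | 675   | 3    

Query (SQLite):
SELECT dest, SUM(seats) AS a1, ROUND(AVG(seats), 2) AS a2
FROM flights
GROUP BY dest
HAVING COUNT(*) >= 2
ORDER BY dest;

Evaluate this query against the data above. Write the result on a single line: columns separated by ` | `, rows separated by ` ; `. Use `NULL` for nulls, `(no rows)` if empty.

Group flights by dest.
Per group compute: SUM(seats), ROUND(AVG(seats), 2).
HAVING: drop groups with fewer than 2 rows.
  Hanoi: ids {2, 6, 9} → SUM(seats)=48, ROUND(AVG(seats), 2)=16
  Oslo: ids {3, 7, 8} → SUM(seats)=94, ROUND(AVG(seats), 2)=31.33
  Quito: ids {5} → SUM(seats)=58, ROUND(AVG(seats), 2)=58
  Tokyo: ids {1, 4} → SUM(seats)=24, ROUND(AVG(seats), 2)=12

Hanoi | 48 | 16 ; Oslo | 94 | 31.33 ; Tokyo | 24 | 12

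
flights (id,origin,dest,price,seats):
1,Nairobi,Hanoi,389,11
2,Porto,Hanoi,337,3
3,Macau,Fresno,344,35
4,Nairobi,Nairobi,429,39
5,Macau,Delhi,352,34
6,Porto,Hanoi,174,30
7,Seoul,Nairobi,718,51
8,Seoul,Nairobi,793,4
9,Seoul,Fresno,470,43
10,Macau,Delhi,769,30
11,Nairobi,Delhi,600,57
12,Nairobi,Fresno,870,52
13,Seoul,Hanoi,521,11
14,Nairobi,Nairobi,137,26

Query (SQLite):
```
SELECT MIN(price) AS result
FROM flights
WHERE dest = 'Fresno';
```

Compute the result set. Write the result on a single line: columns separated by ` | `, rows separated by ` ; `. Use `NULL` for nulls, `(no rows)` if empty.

Rows where dest='Fresno' → price values: [344, 470, 870].
MIN of non-NULL values = 344.

344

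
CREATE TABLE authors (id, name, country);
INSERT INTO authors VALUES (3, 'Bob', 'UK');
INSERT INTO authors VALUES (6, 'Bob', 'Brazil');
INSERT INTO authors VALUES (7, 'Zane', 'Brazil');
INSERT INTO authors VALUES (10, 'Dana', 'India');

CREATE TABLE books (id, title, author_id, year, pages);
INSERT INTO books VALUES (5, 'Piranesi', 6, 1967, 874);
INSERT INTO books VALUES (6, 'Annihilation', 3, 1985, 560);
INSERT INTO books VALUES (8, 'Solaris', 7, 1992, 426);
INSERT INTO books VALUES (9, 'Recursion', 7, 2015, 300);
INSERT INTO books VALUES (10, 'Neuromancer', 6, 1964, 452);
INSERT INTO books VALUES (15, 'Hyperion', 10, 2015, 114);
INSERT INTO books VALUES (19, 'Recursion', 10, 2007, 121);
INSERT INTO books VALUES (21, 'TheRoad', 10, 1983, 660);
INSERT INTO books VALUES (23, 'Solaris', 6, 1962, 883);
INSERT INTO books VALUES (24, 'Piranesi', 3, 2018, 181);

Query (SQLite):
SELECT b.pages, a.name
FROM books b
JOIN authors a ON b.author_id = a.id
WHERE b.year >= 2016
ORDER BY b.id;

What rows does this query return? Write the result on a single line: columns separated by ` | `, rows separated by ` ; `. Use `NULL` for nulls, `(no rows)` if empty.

181 | Bob

Each books row matches the authors row where author_id = authors.id.
Then keep rows with b.year >= 2016.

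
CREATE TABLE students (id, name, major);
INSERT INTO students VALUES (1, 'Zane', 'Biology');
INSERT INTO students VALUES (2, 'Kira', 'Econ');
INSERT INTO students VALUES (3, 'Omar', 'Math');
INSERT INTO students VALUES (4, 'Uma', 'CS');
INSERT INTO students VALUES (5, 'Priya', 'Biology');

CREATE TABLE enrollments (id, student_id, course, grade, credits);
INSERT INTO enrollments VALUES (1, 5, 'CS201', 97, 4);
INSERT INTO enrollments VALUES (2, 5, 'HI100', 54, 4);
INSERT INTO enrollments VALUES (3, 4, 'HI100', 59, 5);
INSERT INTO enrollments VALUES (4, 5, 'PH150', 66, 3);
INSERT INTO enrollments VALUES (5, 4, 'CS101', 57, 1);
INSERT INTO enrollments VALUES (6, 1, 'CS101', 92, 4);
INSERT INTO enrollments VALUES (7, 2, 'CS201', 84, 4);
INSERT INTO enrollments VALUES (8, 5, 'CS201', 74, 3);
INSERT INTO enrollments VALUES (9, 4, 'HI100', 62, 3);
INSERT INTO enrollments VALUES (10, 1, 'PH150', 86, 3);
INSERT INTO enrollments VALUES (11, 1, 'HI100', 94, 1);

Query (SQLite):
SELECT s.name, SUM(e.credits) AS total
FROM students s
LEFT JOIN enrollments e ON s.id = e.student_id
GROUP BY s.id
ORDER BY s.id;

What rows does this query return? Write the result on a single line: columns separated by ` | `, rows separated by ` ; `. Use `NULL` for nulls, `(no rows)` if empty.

Zane | 8 ; Kira | 4 ; Omar | NULL ; Uma | 9 ; Priya | 14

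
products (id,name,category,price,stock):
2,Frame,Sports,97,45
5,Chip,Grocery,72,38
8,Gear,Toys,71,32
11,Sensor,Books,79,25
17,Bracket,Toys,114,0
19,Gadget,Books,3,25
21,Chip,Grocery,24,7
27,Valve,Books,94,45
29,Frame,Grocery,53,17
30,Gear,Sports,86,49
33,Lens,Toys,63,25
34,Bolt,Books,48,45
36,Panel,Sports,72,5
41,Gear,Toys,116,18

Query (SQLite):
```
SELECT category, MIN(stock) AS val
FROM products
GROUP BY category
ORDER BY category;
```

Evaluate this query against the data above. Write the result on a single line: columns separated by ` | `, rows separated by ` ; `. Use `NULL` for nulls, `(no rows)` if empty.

Books | 25 ; Grocery | 7 ; Sports | 5 ; Toys | 0

Partition products by category; compute MIN(stock) within each group.
  Books: ids {11, 19, 27, 34} → MIN(stock)=25
  Grocery: ids {5, 21, 29} → MIN(stock)=7
  Sports: ids {2, 30, 36} → MIN(stock)=5
  Toys: ids {8, 17, 33, 41} → MIN(stock)=0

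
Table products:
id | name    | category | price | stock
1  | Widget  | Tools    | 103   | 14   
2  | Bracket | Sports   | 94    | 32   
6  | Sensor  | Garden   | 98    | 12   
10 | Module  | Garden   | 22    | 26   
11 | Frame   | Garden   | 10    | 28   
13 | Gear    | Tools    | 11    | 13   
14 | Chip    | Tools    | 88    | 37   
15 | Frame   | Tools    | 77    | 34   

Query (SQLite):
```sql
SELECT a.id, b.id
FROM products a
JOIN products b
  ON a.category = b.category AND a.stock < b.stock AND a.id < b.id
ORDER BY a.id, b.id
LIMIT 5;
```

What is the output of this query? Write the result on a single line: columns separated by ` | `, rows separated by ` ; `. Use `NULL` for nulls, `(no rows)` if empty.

Pairs (a,b) with same category, a.stock < b.stock, a.id < b.id.
category groups: Garden:{6,10,11} Sports:{2} Tools:{1,13,14,15}
Ordered by (a.id, b.id); first 5.

1 | 14 ; 1 | 15 ; 6 | 10 ; 6 | 11 ; 10 | 11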